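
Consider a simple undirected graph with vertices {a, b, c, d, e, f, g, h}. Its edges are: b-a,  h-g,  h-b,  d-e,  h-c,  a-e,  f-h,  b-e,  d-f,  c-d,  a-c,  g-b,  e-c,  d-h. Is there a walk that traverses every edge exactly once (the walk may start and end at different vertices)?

Degrees: a:3, b:4, c:4, d:4, e:4, f:2, g:2, h:5
Odd-degree vertices: a, h (2 total).
With 2 odd-degree vertices and all edges in one connected piece, an Eulerian trail exists (from a to h).

Yes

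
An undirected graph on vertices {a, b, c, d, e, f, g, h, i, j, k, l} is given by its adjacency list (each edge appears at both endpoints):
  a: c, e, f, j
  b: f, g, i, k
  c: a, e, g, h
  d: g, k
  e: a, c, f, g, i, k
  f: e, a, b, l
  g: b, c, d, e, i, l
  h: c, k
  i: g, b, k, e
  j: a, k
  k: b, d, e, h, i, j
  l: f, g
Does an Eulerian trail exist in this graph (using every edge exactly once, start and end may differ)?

Yes

Degrees: a:4, b:4, c:4, d:2, e:6, f:4, g:6, h:2, i:4, j:2, k:6, l:2
Odd-degree vertices: none (0 total).
With 0 odd-degree vertices and all edges in one connected piece, an Eulerian trail exists.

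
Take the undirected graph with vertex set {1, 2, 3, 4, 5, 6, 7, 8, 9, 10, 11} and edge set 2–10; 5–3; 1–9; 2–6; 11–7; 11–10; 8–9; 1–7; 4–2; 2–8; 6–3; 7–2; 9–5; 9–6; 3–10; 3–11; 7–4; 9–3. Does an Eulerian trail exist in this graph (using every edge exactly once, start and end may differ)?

Degrees: 1:2, 2:5, 3:5, 4:2, 5:2, 6:3, 7:4, 8:2, 9:5, 10:3, 11:3
Odd-degree vertices: 2, 3, 6, 9, 10, 11 (6 total).
With 6 odd-degree vertices (more than two), no single trail can use every edge.

No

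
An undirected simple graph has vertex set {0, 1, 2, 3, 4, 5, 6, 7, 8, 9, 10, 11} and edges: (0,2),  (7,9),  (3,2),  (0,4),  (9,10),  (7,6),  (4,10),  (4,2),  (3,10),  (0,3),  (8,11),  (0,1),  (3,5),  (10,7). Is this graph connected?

Component: {8, 11}
Component: {0, 1, 2, 3, 4, 5, 6, 7, 9, 10}
No edge joins these 2 groups, so the graph is disconnected.

No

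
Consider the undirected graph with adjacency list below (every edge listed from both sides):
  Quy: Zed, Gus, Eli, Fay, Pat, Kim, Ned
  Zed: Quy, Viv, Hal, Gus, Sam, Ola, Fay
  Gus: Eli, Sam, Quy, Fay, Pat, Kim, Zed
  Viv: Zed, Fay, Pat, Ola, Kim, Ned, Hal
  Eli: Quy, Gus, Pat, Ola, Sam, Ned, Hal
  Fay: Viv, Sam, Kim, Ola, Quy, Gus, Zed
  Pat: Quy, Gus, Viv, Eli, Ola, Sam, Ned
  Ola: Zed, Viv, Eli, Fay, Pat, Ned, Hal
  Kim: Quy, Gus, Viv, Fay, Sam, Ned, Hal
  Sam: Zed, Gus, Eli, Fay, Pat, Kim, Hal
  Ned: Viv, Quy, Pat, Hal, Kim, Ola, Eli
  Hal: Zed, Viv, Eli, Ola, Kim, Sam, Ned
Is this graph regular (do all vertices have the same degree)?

Degrees: Quy:7, Zed:7, Gus:7, Viv:7, Eli:7, Fay:7, Pat:7, Ola:7, Kim:7, Sam:7, Ned:7, Hal:7
Every vertex has degree 7, so the graph is 7-regular.

Yes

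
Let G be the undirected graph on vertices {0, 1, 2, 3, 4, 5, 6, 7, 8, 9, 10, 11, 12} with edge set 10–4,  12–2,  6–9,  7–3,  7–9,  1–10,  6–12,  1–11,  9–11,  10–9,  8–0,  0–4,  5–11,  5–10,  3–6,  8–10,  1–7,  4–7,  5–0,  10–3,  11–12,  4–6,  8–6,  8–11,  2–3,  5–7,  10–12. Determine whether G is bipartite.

Yes

A valid 2-coloring puts {1, 3, 4, 5, 8, 9, 12} on one side and {0, 2, 6, 7, 10, 11} on the other; every edge crosses between the two sides.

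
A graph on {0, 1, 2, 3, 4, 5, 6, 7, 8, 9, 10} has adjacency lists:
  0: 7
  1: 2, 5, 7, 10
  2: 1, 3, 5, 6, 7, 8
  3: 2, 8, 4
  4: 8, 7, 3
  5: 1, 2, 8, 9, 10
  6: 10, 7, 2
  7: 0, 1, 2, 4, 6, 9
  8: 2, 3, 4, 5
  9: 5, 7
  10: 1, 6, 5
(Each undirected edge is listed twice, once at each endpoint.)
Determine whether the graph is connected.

Yes

A breadth-first search from 0 visits 0, 7, 2, 9, 6, 1, 4, 5, 3, 8, 10 — all 11 vertices — so the graph is connected.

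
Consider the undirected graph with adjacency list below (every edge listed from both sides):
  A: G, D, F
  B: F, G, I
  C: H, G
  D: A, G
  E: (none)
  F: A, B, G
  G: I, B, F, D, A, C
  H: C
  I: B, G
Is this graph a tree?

No

|V| = 9, |E| = 11.
It is not connected, so it is not a tree.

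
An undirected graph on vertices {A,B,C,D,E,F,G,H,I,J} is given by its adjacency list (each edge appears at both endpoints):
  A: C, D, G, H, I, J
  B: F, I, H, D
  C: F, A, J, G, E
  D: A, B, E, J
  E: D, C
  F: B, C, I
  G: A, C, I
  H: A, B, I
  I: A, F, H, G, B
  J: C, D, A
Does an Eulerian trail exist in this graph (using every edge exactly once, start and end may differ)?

Degrees: A:6, B:4, C:5, D:4, E:2, F:3, G:3, H:3, I:5, J:3
Odd-degree vertices: C, F, G, H, I, J (6 total).
With 6 odd-degree vertices (more than two), no single trail can use every edge.

No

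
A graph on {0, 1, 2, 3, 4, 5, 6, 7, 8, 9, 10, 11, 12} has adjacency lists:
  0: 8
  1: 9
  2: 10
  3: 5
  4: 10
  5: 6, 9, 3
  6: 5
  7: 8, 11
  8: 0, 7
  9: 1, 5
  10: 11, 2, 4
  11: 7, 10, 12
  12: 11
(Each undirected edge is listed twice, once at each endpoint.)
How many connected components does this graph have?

Component: {1, 3, 5, 6, 9}
Component: {0, 2, 4, 7, 8, 10, 11, 12}

2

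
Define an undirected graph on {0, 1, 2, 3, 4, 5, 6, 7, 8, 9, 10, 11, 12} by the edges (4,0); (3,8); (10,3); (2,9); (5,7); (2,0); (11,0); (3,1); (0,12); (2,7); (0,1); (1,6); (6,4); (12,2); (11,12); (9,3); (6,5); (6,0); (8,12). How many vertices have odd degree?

2

Degrees: 0:6, 1:3, 2:4, 3:4, 4:2, 5:2, 6:4, 7:2, 8:2, 9:2, 10:1, 11:2, 12:4
Odd-degree vertices: 1, 10.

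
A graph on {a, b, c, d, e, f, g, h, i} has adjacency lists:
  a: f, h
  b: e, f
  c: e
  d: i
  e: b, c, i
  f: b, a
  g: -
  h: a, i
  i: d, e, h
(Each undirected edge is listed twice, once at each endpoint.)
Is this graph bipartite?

Partition the vertices as {d, e, f, g, h} vs {a, b, c, i}. Each listed edge has one endpoint in each part, so the graph is bipartite.

Yes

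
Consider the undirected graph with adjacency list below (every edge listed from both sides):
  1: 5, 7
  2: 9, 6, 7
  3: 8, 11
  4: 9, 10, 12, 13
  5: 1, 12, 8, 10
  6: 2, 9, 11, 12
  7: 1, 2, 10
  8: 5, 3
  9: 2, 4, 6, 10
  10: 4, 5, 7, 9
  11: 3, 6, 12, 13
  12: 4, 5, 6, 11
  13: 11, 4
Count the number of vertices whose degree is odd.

2

Degrees: 1:2, 2:3, 3:2, 4:4, 5:4, 6:4, 7:3, 8:2, 9:4, 10:4, 11:4, 12:4, 13:2
Odd-degree vertices: 2, 7.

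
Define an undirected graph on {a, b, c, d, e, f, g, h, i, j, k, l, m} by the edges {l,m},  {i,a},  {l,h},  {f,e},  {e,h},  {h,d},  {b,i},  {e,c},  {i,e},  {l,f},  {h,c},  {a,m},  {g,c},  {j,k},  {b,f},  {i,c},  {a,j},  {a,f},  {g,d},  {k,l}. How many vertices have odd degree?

0

Degrees: a:4, b:2, c:4, d:2, e:4, f:4, g:2, h:4, i:4, j:2, k:2, l:4, m:2
Odd-degree vertices: none.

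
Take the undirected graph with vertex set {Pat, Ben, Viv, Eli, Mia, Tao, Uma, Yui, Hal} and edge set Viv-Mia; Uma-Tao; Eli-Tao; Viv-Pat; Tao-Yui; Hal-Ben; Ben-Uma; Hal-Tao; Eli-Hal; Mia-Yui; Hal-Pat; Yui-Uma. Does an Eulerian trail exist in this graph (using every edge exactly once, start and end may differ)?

Yes

Degrees: Pat:2, Ben:2, Viv:2, Eli:2, Mia:2, Tao:4, Uma:3, Yui:3, Hal:4
Odd-degree vertices: Uma, Yui (2 total).
The non-isolated vertices are connected and exactly 2 have odd degree, so an Eulerian trail exists (from Uma to Yui).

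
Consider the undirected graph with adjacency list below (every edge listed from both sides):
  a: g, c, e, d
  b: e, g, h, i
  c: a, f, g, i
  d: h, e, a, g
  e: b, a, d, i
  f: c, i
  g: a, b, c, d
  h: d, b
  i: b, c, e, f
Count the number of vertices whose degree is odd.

Degrees: a:4, b:4, c:4, d:4, e:4, f:2, g:4, h:2, i:4
Odd-degree vertices: none.

0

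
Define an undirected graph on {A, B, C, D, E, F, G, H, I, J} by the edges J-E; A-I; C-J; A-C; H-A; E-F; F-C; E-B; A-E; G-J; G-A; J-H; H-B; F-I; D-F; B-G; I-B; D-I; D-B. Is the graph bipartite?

No

The cycle D-I-B-D has length 3, which is odd, so the graph is not bipartite.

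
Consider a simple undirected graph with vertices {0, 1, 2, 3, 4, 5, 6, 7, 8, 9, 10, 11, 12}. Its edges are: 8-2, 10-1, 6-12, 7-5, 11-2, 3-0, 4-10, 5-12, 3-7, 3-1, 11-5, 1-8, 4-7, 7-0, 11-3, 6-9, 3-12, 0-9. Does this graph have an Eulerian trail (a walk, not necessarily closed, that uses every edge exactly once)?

No

Degrees: 0:3, 1:3, 2:2, 3:5, 4:2, 5:3, 6:2, 7:4, 8:2, 9:2, 10:2, 11:3, 12:3
Odd-degree vertices: 0, 1, 3, 5, 11, 12 (6 total).
An Eulerian trail requires 0 or 2 odd-degree vertices; here there are 6.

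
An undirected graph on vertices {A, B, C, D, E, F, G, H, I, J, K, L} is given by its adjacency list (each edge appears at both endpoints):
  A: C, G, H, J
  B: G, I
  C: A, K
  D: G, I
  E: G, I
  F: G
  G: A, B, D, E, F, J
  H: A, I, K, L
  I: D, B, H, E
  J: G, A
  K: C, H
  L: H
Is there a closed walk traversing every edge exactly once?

No

Degrees: A:4, B:2, C:2, D:2, E:2, F:1, G:6, H:4, I:4, J:2, K:2, L:1
F, L have odd degree; an Eulerian circuit needs every degree to be even, so none exists.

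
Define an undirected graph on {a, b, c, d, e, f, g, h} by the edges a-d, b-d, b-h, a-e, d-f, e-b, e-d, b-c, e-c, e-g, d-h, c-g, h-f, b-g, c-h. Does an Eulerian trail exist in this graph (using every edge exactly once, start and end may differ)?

Degrees: a:2, b:5, c:4, d:5, e:5, f:2, g:3, h:4
Odd-degree vertices: b, d, e, g (4 total).
An Eulerian trail requires 0 or 2 odd-degree vertices; here there are 4.

No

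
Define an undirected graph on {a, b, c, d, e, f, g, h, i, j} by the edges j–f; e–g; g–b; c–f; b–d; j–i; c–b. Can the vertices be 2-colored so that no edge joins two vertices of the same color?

Yes

Color {a, c, d, g, h, j} black and {b, e, f, i} white. No edge joins two same-colored vertices, so the graph is bipartite.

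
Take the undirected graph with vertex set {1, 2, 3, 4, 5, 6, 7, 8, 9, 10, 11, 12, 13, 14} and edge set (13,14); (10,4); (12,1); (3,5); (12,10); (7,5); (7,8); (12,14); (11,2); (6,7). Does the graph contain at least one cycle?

No

The graph has 14 vertices, 10 edges, and 4 connected components.
A forest on 14 vertices with 4 components has exactly 10 edges, which matches — so no cycle.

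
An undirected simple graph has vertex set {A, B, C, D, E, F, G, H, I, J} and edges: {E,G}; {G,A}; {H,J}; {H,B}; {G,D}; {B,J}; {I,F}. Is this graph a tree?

No

The graph has 10 vertices and 7 edges.
It is not connected, so it is not a tree.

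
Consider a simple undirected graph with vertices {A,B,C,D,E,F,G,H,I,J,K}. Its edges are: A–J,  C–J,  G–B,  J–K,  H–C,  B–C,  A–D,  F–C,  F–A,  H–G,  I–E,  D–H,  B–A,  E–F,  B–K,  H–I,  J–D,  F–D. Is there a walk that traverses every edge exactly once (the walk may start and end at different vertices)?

Yes

Degrees: A:4, B:4, C:4, D:4, E:2, F:4, G:2, H:4, I:2, J:4, K:2
Odd-degree vertices: none (0 total).
With 0 odd-degree vertices and all edges in one connected piece, an Eulerian trail exists.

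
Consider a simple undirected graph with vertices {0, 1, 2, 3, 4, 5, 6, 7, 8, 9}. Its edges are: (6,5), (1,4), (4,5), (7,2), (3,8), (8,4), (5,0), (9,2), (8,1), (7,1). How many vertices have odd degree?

8

Degrees: 0:1, 1:3, 2:2, 3:1, 4:3, 5:3, 6:1, 7:2, 8:3, 9:1
Odd-degree vertices: 0, 1, 3, 4, 5, 6, 8, 9.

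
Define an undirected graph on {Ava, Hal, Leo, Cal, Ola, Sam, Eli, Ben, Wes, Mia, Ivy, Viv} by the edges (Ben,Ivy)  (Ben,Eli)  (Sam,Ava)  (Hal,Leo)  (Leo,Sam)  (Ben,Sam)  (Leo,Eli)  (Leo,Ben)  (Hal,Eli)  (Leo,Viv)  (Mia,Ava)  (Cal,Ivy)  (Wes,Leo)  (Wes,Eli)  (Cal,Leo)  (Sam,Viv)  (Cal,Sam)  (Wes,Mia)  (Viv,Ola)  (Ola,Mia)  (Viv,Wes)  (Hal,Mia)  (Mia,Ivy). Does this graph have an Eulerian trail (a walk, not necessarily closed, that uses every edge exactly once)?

Degrees: Ava:2, Hal:3, Leo:7, Cal:3, Ola:2, Sam:5, Eli:4, Ben:4, Wes:4, Mia:5, Ivy:3, Viv:4
Odd-degree vertices: Hal, Leo, Cal, Sam, Mia, Ivy (6 total).
An Eulerian trail requires 0 or 2 odd-degree vertices; here there are 6.

No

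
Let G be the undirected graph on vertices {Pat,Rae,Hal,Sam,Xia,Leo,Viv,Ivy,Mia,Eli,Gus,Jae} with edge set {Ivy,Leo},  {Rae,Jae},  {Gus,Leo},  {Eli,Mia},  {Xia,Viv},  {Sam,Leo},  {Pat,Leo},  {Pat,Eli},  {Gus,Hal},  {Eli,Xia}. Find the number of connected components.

2

Component: {Rae, Jae}
Component: {Pat, Hal, Sam, Xia, Leo, Viv, Ivy, Mia, Eli, Gus}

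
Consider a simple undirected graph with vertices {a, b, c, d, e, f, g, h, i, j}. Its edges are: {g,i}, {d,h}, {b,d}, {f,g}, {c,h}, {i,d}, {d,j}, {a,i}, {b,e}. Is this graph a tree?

Yes

The graph has 10 vertices and 9 edges.
It is connected with exactly 9 edges, hence acyclic — it is a tree.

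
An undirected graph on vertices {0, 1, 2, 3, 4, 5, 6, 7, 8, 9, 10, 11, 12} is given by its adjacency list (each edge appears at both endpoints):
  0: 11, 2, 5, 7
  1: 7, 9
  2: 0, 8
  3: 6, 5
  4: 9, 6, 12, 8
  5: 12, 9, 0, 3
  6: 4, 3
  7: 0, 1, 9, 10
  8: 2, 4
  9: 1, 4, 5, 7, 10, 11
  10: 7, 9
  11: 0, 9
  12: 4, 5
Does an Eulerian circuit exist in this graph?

Degrees: 0:4, 1:2, 2:2, 3:2, 4:4, 5:4, 6:2, 7:4, 8:2, 9:6, 10:2, 11:2, 12:2
Every vertex has even degree and the edges form a single connected piece, so an Eulerian circuit exists.

Yes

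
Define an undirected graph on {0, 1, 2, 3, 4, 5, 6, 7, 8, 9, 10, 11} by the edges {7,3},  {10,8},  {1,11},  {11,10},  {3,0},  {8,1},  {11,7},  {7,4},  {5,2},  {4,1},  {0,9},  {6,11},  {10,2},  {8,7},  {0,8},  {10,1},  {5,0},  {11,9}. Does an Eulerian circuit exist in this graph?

No

Degrees: 0:4, 1:4, 2:2, 3:2, 4:2, 5:2, 6:1, 7:4, 8:4, 9:2, 10:4, 11:5
6, 11 have odd degree; an Eulerian circuit needs every degree to be even, so none exists.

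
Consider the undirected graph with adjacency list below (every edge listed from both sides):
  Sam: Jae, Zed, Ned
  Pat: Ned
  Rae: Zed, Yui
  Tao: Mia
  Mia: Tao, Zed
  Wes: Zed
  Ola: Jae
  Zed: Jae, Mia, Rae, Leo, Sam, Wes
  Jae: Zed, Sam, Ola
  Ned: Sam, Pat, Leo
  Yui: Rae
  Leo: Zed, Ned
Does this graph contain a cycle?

|V| = 12, |E| = 13, number of components = 1.
One cycle is Sam-Ned-Leo-Zed-Jae-Sam.

Yes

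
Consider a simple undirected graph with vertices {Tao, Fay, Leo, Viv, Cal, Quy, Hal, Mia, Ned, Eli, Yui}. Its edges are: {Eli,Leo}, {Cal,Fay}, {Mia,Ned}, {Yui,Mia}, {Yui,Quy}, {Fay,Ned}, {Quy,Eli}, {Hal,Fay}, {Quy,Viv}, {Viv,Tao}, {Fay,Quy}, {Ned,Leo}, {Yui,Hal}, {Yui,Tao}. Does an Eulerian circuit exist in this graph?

Degrees: Tao:2, Fay:4, Leo:2, Viv:2, Cal:1, Quy:4, Hal:2, Mia:2, Ned:3, Eli:2, Yui:4
Cal, Ned have odd degree; an Eulerian circuit needs every degree to be even, so none exists.

No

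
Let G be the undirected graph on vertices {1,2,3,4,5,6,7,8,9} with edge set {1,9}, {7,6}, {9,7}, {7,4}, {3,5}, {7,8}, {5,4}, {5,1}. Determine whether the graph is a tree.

|V| = 9, |E| = 8.
It splits into 2 components, so it cannot be a tree.

No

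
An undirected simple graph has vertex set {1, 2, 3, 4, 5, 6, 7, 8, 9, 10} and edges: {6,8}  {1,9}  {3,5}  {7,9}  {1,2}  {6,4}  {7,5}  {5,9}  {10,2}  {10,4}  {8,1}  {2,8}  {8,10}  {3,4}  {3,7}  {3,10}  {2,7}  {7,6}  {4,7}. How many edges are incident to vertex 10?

Neighbors of 10: 2, 3, 4, 8.

4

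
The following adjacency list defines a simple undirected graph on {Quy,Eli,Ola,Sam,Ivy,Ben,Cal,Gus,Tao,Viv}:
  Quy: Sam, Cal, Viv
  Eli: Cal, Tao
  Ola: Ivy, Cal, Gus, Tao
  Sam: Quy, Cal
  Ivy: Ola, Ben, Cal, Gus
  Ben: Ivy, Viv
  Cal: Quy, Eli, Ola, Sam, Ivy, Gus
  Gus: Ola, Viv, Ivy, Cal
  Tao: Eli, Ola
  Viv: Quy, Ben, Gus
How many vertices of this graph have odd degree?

Degrees: Quy:3, Eli:2, Ola:4, Sam:2, Ivy:4, Ben:2, Cal:6, Gus:4, Tao:2, Viv:3
Odd-degree vertices: Quy, Viv.

2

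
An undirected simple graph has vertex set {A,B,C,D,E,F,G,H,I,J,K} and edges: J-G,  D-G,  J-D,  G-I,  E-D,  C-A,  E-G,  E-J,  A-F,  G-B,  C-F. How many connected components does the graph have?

4

Component: {H}
Component: {K}
Component: {A, C, F}
Component: {B, D, E, G, I, J}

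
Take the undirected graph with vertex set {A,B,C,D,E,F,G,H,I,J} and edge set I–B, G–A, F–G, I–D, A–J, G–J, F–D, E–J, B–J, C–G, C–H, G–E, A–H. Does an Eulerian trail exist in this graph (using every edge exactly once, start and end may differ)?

Yes

Degrees: A:3, B:2, C:2, D:2, E:2, F:2, G:5, H:2, I:2, J:4
Odd-degree vertices: A, G (2 total).
The non-isolated vertices are connected and exactly 2 have odd degree, so an Eulerian trail exists (from A to G).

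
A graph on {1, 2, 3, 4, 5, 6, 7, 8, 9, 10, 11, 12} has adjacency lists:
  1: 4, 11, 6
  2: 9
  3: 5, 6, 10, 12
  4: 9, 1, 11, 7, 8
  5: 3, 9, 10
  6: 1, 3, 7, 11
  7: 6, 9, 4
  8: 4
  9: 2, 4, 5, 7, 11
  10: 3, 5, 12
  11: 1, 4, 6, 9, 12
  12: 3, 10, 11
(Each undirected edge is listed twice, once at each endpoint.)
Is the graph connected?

Yes

A breadth-first search from 1 visits 1, 4, 6, 11, 9, 8, 7, 3, 12, 2, 5, 10 — all 12 vertices — so the graph is connected.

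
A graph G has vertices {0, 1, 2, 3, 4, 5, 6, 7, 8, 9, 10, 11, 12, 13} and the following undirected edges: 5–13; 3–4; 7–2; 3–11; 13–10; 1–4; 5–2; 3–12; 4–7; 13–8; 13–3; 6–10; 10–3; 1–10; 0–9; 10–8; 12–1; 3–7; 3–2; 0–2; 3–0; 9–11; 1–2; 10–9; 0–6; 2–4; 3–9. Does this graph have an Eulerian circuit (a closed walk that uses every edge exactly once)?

Degrees: 0:4, 1:4, 2:6, 3:9, 4:4, 5:2, 6:2, 7:3, 8:2, 9:4, 10:6, 11:2, 12:2, 13:4
3, 7 have odd degree; an Eulerian circuit needs every degree to be even, so none exists.

No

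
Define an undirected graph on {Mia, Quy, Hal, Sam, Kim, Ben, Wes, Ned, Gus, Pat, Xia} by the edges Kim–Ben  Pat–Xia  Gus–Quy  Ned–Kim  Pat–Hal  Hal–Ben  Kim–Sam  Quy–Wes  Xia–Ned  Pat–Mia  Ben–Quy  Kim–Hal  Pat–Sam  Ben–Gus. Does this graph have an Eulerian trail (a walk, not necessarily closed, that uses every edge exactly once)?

Degrees: Mia:1, Quy:3, Hal:3, Sam:2, Kim:4, Ben:4, Wes:1, Ned:2, Gus:2, Pat:4, Xia:2
Odd-degree vertices: Mia, Quy, Hal, Wes (4 total).
With 4 odd-degree vertices (more than two), no single trail can use every edge.

No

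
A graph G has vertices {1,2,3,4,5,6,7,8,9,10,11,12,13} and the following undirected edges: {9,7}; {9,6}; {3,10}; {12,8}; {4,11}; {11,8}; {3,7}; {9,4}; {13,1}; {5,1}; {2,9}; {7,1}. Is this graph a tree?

The graph has 13 vertices and 12 edges.
Connected and |E| = |V| - 1, which characterizes a tree.

Yes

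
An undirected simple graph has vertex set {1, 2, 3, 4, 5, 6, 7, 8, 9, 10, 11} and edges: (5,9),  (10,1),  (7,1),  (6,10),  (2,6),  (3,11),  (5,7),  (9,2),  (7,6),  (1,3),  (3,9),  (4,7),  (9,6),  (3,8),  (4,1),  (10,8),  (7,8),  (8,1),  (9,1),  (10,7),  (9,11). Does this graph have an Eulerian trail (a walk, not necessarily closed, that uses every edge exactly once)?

Yes

Degrees: 1:6, 2:2, 3:4, 4:2, 5:2, 6:4, 7:6, 8:4, 9:6, 10:4, 11:2
Odd-degree vertices: none (0 total).
With 0 odd-degree vertices and all edges in one connected piece, an Eulerian trail exists.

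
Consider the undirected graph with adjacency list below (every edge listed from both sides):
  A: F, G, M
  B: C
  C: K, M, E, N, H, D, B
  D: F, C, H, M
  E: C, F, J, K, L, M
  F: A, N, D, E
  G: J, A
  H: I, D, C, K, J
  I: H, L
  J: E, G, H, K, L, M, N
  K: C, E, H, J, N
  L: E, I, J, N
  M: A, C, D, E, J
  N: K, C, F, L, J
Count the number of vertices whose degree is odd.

Degrees: A:3, B:1, C:7, D:4, E:6, F:4, G:2, H:5, I:2, J:7, K:5, L:4, M:5, N:5
Odd-degree vertices: A, B, C, H, J, K, M, N.

8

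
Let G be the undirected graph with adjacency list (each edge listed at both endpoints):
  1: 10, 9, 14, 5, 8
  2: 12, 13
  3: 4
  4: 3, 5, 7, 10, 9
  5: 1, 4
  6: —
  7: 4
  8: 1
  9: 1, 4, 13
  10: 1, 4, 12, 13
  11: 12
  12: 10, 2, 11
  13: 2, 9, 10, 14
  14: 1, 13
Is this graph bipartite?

A valid 2-coloring puts {2, 3, 5, 6, 7, 8, 9, 10, 11, 14} on one side and {1, 4, 12, 13} on the other; every edge crosses between the two sides.

Yes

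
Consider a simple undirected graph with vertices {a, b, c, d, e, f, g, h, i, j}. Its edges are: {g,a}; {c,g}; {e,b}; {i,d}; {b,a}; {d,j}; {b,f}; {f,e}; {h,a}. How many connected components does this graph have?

2

Component: {d, i, j}
Component: {a, b, c, e, f, g, h}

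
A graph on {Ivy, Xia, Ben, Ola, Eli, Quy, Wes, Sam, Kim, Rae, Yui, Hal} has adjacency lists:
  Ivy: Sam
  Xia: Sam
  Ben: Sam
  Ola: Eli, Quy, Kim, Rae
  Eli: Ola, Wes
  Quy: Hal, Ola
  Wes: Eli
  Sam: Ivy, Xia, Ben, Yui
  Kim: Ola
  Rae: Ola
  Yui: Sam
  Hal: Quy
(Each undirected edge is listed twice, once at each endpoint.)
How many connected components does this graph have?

Component: {Ivy, Xia, Ben, Sam, Yui}
Component: {Ola, Eli, Quy, Wes, Kim, Rae, Hal}

2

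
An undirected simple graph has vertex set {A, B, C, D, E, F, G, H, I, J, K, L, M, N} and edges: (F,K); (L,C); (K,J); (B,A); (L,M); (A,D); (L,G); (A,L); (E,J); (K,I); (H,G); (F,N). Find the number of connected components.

Component: {E, F, I, J, K, N}
Component: {A, B, C, D, G, H, L, M}

2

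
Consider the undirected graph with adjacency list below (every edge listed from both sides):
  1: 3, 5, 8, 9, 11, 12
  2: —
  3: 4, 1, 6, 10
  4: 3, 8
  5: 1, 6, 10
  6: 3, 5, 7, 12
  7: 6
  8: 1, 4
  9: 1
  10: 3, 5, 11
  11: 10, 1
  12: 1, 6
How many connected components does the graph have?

2

Component: {2}
Component: {1, 3, 4, 5, 6, 7, 8, 9, 10, 11, 12}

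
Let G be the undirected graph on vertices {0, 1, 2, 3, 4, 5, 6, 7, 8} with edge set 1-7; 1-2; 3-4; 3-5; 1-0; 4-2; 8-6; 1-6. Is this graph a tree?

The graph has 9 vertices and 8 edges.
Connected and |E| = |V| - 1, which characterizes a tree.

Yes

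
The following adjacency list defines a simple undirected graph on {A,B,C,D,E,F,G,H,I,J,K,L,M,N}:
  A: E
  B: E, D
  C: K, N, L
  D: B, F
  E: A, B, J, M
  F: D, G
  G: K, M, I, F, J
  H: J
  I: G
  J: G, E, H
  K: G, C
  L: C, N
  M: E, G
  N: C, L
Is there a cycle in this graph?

Yes

The graph has 14 vertices, 16 edges, and 1 connected component.
Since 16 > 14 - 1, a cycle must exist; for instance C-N-L-C.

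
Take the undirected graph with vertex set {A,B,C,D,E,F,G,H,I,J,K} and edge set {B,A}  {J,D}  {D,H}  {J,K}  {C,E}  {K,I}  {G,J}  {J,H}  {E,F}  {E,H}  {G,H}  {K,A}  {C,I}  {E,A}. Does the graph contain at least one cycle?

|V| = 11, |E| = 14, number of components = 1.
One cycle is K-J-H-E-C-I-K.

Yes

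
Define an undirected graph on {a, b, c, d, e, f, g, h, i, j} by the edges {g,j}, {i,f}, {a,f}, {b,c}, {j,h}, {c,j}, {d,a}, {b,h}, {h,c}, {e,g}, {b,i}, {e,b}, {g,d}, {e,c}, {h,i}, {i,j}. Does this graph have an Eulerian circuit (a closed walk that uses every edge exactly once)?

No

Degrees: a:2, b:4, c:4, d:2, e:3, f:2, g:3, h:4, i:4, j:4
Vertices with odd degree: e, g. An Eulerian circuit requires all degrees even.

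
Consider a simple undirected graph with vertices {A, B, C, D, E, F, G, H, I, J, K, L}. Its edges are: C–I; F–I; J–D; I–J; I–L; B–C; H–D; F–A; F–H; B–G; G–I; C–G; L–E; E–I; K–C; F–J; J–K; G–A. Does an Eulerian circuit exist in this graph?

Degrees: A:2, B:2, C:4, D:2, E:2, F:4, G:4, H:2, I:6, J:4, K:2, L:2
All degrees are even and the non-isolated vertices are connected — an Eulerian circuit exists.

Yes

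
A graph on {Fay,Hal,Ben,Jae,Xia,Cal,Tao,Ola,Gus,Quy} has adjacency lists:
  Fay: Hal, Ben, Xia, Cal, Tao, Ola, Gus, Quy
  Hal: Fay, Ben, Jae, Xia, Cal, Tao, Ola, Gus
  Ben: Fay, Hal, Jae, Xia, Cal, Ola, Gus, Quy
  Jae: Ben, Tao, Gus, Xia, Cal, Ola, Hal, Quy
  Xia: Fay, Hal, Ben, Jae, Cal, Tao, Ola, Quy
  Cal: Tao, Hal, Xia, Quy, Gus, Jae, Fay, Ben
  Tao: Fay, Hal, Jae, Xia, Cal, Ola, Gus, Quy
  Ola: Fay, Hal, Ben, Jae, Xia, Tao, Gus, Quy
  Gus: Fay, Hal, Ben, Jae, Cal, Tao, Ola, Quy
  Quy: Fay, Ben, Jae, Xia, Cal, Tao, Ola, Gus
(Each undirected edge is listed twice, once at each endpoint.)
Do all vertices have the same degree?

Degrees: Fay:8, Hal:8, Ben:8, Jae:8, Xia:8, Cal:8, Tao:8, Ola:8, Gus:8, Quy:8
All degrees equal 8; the graph is regular.

Yes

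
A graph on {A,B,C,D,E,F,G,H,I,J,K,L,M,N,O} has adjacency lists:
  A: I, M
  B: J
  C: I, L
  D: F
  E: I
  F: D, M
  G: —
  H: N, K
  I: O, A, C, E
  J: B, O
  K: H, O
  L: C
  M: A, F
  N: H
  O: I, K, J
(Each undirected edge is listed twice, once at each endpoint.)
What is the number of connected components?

Component: {G}
Component: {A, B, C, D, E, F, H, I, J, K, L, M, N, O}

2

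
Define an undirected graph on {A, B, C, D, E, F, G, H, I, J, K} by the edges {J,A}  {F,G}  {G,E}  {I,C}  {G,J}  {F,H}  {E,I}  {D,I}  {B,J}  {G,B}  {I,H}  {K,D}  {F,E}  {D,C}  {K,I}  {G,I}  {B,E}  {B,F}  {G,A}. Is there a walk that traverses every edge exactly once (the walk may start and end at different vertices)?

Yes

Degrees: A:2, B:4, C:2, D:3, E:4, F:4, G:6, H:2, I:6, J:3, K:2
Odd-degree vertices: D, J (2 total).
The non-isolated vertices are connected and exactly 2 have odd degree, so an Eulerian trail exists (from D to J).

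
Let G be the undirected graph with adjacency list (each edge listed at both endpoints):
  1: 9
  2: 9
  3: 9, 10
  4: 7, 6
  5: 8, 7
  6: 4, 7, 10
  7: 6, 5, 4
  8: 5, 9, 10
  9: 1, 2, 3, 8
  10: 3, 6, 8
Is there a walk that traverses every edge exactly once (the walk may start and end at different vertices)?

Degrees: 1:1, 2:1, 3:2, 4:2, 5:2, 6:3, 7:3, 8:3, 9:4, 10:3
Odd-degree vertices: 1, 2, 6, 7, 8, 10 (6 total).
With 6 odd-degree vertices (more than two), no single trail can use every edge.

No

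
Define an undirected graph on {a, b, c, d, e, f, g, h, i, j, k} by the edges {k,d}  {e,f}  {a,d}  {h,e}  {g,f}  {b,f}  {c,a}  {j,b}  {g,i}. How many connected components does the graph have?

Component: {a, c, d, k}
Component: {b, e, f, g, h, i, j}

2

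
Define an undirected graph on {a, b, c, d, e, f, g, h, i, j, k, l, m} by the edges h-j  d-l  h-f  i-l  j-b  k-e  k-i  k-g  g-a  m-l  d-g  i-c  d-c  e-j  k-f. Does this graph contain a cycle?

|V| = 13, |E| = 15, number of components = 1.
Since 15 > 13 - 1, a cycle must exist; for instance k-e-j-h-f-k.

Yes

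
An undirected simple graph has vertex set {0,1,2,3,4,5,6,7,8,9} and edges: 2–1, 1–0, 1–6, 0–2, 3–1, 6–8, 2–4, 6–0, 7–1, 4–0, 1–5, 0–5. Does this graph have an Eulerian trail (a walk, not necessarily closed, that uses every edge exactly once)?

Degrees: 0:5, 1:6, 2:3, 3:1, 4:2, 5:2, 6:3, 7:1, 8:1, 9:0
Odd-degree vertices: 0, 2, 3, 6, 7, 8 (6 total).
With 6 odd-degree vertices (more than two), no single trail can use every edge.

No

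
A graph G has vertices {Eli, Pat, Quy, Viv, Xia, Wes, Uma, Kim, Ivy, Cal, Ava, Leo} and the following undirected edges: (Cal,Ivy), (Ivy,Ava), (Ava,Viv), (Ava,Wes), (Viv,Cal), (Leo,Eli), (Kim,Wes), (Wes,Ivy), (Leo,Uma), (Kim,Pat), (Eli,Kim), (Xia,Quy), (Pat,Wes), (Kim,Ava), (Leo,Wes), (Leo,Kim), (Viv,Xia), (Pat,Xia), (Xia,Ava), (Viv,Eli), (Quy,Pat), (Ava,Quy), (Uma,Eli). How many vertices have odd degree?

4

Degrees: Eli:4, Pat:4, Quy:3, Viv:4, Xia:4, Wes:5, Uma:2, Kim:5, Ivy:3, Cal:2, Ava:6, Leo:4
Odd-degree vertices: Quy, Wes, Kim, Ivy.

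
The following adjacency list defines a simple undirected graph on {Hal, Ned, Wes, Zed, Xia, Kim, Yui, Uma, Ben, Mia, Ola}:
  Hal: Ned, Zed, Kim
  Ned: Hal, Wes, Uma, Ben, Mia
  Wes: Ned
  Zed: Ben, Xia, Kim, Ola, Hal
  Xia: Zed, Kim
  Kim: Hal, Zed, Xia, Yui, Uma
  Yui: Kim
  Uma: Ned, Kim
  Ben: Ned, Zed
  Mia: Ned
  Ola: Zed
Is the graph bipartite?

No

The cycle Xia-Kim-Zed-Xia has length 3, which is odd, so the graph is not bipartite.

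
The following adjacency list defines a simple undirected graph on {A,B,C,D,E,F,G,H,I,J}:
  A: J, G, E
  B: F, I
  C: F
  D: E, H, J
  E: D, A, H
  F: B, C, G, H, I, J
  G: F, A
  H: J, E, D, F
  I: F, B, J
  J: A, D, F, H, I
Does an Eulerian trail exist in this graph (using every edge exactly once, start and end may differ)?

Degrees: A:3, B:2, C:1, D:3, E:3, F:6, G:2, H:4, I:3, J:5
Odd-degree vertices: A, C, D, E, I, J (6 total).
An Eulerian trail requires 0 or 2 odd-degree vertices; here there are 6.

No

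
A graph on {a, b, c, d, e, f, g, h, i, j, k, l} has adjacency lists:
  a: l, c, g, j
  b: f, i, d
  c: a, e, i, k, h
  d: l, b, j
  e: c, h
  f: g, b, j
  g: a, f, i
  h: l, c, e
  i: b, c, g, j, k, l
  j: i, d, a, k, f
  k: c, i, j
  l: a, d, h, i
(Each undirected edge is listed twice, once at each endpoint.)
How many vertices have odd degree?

8

Degrees: a:4, b:3, c:5, d:3, e:2, f:3, g:3, h:3, i:6, j:5, k:3, l:4
Odd-degree vertices: b, c, d, f, g, h, j, k.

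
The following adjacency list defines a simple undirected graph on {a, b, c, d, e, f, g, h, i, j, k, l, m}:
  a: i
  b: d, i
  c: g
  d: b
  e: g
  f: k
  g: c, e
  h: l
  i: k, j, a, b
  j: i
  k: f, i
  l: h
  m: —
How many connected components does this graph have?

4

Component: {m}
Component: {h, l}
Component: {c, e, g}
Component: {a, b, d, f, i, j, k}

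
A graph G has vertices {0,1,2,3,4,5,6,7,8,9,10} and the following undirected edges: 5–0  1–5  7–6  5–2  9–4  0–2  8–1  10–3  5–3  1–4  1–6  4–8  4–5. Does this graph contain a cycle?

|V| = 11, |E| = 13, number of components = 1.
Since 13 > 11 - 1, a cycle must exist; for instance 5-4-8-1-5.

Yes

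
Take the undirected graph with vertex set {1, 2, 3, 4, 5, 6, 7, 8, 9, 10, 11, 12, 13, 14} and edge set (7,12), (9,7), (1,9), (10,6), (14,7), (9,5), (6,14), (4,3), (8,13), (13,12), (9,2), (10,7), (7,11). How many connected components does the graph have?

2

Component: {3, 4}
Component: {1, 2, 5, 6, 7, 8, 9, 10, 11, 12, 13, 14}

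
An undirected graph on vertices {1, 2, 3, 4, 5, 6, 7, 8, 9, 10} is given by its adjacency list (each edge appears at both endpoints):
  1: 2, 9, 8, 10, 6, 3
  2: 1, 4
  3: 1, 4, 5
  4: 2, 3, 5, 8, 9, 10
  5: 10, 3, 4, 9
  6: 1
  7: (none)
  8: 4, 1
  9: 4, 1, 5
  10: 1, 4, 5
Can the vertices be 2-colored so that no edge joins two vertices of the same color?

The cycle 5-4-10-5 has length 3, which is odd, so the graph is not bipartite.

No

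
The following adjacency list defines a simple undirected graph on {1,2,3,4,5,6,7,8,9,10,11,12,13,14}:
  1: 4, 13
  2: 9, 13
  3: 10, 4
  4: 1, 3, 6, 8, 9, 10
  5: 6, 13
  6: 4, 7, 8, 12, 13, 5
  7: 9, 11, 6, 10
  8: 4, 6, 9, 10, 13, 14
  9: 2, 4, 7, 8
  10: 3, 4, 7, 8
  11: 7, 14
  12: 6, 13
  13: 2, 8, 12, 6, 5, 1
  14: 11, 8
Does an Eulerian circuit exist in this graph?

Degrees: 1:2, 2:2, 3:2, 4:6, 5:2, 6:6, 7:4, 8:6, 9:4, 10:4, 11:2, 12:2, 13:6, 14:2
All degrees are even and the non-isolated vertices are connected — an Eulerian circuit exists.

Yes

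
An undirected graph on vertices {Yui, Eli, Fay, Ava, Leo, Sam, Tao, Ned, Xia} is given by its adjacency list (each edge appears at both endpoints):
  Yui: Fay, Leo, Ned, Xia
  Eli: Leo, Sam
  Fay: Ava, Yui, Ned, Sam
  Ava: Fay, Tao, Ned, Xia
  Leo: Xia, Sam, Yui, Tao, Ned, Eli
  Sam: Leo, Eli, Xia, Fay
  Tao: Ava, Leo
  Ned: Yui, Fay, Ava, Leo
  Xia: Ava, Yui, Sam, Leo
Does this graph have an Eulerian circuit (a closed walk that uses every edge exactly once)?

Degrees: Yui:4, Eli:2, Fay:4, Ava:4, Leo:6, Sam:4, Tao:2, Ned:4, Xia:4
All degrees are even and the non-isolated vertices are connected — an Eulerian circuit exists.

Yes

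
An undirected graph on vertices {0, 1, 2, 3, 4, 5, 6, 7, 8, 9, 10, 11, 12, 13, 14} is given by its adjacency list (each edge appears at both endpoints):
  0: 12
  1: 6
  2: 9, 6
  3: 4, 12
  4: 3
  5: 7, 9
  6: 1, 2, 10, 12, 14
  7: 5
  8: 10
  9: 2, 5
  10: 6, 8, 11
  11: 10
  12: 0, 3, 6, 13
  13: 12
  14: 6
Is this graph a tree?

The graph has 15 vertices and 14 edges.
It is connected with exactly 14 edges, hence acyclic — it is a tree.

Yes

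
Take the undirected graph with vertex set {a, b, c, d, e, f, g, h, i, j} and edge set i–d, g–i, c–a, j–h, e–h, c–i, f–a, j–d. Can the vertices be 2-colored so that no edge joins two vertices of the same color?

Yes

Partition the vertices as {b, c, d, f, g, h} vs {a, e, i, j}. Each listed edge has one endpoint in each part, so the graph is bipartite.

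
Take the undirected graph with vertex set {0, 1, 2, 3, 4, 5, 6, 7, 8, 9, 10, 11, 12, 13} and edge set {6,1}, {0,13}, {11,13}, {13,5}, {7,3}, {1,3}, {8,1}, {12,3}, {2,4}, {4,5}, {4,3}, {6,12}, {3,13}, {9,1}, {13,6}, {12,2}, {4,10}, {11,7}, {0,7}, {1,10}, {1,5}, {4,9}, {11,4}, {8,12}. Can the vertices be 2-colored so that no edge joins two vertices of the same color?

Yes

A valid 2-coloring puts {1, 4, 7, 12, 13} on one side and {0, 2, 3, 5, 6, 8, 9, 10, 11} on the other; every edge crosses between the two sides.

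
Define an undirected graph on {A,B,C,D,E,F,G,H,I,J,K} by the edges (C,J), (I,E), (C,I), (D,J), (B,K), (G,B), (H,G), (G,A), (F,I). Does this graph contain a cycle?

The graph has 11 vertices, 9 edges, and 2 connected components.
A forest on 11 vertices with 2 components has exactly 9 edges, which matches — so no cycle.

No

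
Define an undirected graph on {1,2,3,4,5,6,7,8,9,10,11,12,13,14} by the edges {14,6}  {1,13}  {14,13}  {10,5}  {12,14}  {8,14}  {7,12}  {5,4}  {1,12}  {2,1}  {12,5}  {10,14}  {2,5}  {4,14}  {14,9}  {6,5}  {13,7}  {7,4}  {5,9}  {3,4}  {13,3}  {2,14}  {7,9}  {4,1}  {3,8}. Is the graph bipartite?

A valid 2-coloring puts {2, 4, 6, 8, 9, 10, 11, 12, 13} on one side and {1, 3, 5, 7, 14} on the other; every edge crosses between the two sides.

Yes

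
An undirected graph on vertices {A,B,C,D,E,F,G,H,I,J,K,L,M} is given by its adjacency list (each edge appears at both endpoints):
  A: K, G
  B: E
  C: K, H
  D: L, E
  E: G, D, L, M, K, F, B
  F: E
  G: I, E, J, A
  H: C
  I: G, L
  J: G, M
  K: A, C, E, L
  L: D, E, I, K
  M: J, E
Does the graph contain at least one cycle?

|V| = 13, |E| = 17, number of components = 1.
One cycle is L-E-G-I-L.

Yes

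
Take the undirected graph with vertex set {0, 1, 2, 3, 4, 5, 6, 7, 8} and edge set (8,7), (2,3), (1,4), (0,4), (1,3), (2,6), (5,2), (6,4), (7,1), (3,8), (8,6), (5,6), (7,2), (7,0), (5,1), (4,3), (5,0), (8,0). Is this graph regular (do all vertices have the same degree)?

Degrees: 0:4, 1:4, 2:4, 3:4, 4:4, 5:4, 6:4, 7:4, 8:4
All degrees equal 4; the graph is regular.

Yes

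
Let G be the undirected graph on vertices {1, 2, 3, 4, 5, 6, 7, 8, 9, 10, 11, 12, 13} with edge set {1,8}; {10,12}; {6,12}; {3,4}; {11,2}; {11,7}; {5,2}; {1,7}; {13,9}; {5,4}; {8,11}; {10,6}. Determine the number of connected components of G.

3

Component: {9, 13}
Component: {6, 10, 12}
Component: {1, 2, 3, 4, 5, 7, 8, 11}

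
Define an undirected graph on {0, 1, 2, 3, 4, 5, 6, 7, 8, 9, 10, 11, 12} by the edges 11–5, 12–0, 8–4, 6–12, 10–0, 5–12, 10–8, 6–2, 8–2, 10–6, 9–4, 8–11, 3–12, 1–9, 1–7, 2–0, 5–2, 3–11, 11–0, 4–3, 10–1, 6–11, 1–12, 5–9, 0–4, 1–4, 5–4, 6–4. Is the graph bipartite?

No

1-9-4-1 is an odd cycle (length 3), and a bipartite graph can contain only even cycles.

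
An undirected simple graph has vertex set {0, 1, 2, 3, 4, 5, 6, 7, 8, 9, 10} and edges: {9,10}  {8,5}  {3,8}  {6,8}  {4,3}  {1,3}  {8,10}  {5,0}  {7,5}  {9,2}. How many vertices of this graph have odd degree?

Degrees: 0:1, 1:1, 2:1, 3:3, 4:1, 5:3, 6:1, 7:1, 8:4, 9:2, 10:2
Odd-degree vertices: 0, 1, 2, 3, 4, 5, 6, 7.

8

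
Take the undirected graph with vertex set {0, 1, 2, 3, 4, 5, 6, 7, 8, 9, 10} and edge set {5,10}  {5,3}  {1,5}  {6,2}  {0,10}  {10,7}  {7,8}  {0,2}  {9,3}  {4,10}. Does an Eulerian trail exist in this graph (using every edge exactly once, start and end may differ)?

No

Degrees: 0:2, 1:1, 2:2, 3:2, 4:1, 5:3, 6:1, 7:2, 8:1, 9:1, 10:4
Odd-degree vertices: 1, 4, 5, 6, 8, 9 (6 total).
An Eulerian trail requires 0 or 2 odd-degree vertices; here there are 6.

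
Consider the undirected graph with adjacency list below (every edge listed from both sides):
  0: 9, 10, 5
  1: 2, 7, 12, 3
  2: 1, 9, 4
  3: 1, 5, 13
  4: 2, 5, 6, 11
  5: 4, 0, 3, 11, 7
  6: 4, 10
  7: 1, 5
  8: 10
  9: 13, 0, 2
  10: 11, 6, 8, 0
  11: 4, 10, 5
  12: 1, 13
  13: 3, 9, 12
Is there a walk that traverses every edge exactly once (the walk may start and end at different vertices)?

No

Degrees: 0:3, 1:4, 2:3, 3:3, 4:4, 5:5, 6:2, 7:2, 8:1, 9:3, 10:4, 11:3, 12:2, 13:3
Odd-degree vertices: 0, 2, 3, 5, 8, 9, 11, 13 (8 total).
An Eulerian trail requires 0 or 2 odd-degree vertices; here there are 8.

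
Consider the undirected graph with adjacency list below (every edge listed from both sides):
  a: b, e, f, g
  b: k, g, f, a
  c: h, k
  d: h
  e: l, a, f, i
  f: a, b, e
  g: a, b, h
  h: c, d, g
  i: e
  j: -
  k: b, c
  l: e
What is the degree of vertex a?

Neighbors of a: b, e, f, g.

4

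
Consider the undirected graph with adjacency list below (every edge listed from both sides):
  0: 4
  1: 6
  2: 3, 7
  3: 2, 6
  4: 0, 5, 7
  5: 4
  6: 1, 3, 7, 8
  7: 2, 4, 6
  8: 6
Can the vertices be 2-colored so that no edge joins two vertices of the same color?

Color {2, 4, 6} black and {0, 1, 3, 5, 7, 8} white. No edge joins two same-colored vertices, so the graph is bipartite.

Yes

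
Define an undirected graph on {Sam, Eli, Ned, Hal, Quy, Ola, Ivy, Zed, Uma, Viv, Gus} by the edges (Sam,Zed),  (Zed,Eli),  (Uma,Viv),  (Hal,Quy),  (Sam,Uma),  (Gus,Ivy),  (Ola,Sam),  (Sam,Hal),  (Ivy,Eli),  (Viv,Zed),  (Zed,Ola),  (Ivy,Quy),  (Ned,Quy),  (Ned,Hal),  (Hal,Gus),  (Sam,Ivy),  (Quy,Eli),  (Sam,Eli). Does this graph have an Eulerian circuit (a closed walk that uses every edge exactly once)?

Yes

Degrees: Sam:6, Eli:4, Ned:2, Hal:4, Quy:4, Ola:2, Ivy:4, Zed:4, Uma:2, Viv:2, Gus:2
Every vertex has even degree and the edges form a single connected piece, so an Eulerian circuit exists.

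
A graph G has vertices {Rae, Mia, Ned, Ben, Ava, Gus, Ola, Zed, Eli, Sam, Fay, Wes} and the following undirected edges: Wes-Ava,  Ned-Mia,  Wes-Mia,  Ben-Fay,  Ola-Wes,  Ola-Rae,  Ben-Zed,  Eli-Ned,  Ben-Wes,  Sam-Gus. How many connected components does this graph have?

Component: {Gus, Sam}
Component: {Rae, Mia, Ned, Ben, Ava, Ola, Zed, Eli, Fay, Wes}

2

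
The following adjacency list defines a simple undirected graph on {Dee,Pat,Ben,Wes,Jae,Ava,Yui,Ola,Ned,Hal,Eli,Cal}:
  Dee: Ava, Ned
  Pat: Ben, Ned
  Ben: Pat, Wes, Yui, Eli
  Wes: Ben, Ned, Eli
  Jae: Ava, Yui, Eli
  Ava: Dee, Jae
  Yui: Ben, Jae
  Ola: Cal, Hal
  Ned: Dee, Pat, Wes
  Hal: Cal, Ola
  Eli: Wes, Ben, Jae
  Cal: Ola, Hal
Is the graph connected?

Component: {Ola, Hal, Cal}
Component: {Dee, Pat, Ben, Wes, Jae, Ava, Yui, Ned, Eli}
No edge joins these 2 groups, so the graph is disconnected.

No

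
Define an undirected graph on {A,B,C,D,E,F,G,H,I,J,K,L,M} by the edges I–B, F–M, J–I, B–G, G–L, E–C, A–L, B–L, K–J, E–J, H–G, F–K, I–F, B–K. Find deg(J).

3

Neighbors of J: E, I, K.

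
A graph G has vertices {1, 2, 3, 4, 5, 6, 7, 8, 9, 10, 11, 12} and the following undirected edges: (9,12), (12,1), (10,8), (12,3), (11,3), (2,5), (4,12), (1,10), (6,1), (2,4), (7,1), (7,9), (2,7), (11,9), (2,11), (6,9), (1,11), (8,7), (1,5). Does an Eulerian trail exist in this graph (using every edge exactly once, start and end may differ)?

Yes

Degrees: 1:6, 2:4, 3:2, 4:2, 5:2, 6:2, 7:4, 8:2, 9:4, 10:2, 11:4, 12:4
Odd-degree vertices: none (0 total).
The non-isolated vertices are connected and exactly 0 have odd degree, so an Eulerian trail exists.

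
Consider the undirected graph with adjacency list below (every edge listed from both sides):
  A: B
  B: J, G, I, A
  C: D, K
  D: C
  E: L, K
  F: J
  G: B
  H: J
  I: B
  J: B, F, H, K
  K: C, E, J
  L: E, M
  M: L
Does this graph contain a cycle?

No

The graph has 13 vertices, 12 edges, and 1 connected component.
Since 12 = 13 - 1, the graph is a forest and contains no cycle.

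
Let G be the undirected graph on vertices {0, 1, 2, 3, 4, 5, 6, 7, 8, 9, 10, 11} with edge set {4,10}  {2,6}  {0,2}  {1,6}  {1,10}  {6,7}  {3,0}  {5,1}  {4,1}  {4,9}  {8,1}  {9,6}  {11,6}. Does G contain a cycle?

Yes

The graph has 12 vertices, 13 edges, and 1 connected component.
Since 13 > 12 - 1, a cycle must exist; for instance 6-9-4-1-6.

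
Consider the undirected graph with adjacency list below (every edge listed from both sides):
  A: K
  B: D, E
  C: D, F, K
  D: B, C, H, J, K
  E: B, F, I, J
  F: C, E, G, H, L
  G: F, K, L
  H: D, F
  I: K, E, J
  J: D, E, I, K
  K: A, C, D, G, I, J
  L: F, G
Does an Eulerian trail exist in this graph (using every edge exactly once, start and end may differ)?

No

Degrees: A:1, B:2, C:3, D:5, E:4, F:5, G:3, H:2, I:3, J:4, K:6, L:2
Odd-degree vertices: A, C, D, F, G, I (6 total).
With 6 odd-degree vertices (more than two), no single trail can use every edge.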